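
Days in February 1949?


Month: February (month 2)
February: 28 or 29 (leap year)
1949 leap year? No

28 days


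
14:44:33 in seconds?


Hours: 14 × 3600 = 50400
Minutes: 44 × 60 = 2640
Seconds: 33
Total = 50400 + 2640 + 33 = 53073

53073 seconds


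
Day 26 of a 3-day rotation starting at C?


Shift A

Shifts: A, B, C
Start: C (index 2)
Day 26: (2 + 26 - 1) mod 3
= 27 mod 3
= 0
Index 0 → shift A


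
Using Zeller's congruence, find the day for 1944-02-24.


Zeller's congruence:
q=24, m=14, k=43, j=19
h = (24 + ⌊13×15/5⌋ + 43 + ⌊43/4⌋ + ⌊19/4⌋ - 2×19) mod 7
= (24 + 39 + 43 + 10 + 4 - 38) mod 7
= 82 mod 7 = 5
h=5 → Thursday

Thursday


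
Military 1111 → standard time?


Hour: 11
11 < 12 → AM

11:11 AM


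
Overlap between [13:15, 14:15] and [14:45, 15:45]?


Meeting A: 795-855 (in minutes from midnight)
Meeting B: 885-945
Overlap start = max(795, 885) = 885
Overlap end = min(855, 945) = 855
Overlap = max(0, 855 - 885) = 0 min

0 minutes


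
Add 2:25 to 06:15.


Start: 375 minutes from midnight
Add: 145 minutes
Total: 520 minutes
Hours: 520 ÷ 60 = 8 remainder 40

08:40


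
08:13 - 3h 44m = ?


04:29

Start: 493 minutes from midnight
Subtract: 224 minutes
Remaining: 493 - 224 = 269
Hours: 4, Minutes: 29


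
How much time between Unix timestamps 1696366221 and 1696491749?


125528 seconds (34.9 hours / 1.45 days)

Difference = 1696491749 - 1696366221 = 125528 seconds
In hours: 125528 / 3600 ≈ 34.9
In days: 125528 / 86400 ≈ 1.45


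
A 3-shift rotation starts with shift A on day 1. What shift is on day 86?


Shifts: A, B, C
Start: A (index 0)
Day 86: (0 + 86 - 1) mod 3
= 85 mod 3
= 1
Index 1 → shift B

Shift B


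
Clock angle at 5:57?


Hour hand = 5×30 + 57×0.5 = 178.5°
Minute hand = 57×6 = 342°
Difference = |178.5 - 342| = 163.5°

163.5°


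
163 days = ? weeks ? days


23 weeks 2 days

Weeks: 163 ÷ 7 = 23 remainder 2


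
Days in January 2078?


31 days

Month: January (month 1)
January has 31 days


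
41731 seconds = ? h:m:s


Hours: 41731 ÷ 3600 = 11 remainder 2131
Minutes: 2131 ÷ 60 = 35 remainder 31
Seconds: 31

11h 35m 31s


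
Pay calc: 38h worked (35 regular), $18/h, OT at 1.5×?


Regular: 35h × $18 = $630.00
Overtime: 38 - 35 = 3h
OT pay: 3h × $18 × 1.5 = $81.00
Total = $630.00 + $81.00 = $711.00

$711.00


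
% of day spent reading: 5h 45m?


24.0%

Time: 345 minutes
Day: 1440 minutes
Percentage = (345/1440) × 100 ≈ 24.0%


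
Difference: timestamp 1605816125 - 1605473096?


343029 seconds (95.3 hours / 3.97 days)

Difference = 1605816125 - 1605473096 = 343029 seconds
In hours: 343029 / 3600 ≈ 95.3
In days: 343029 / 86400 ≈ 3.97


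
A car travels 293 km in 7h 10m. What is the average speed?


40.9 km/h

Distance: 293 km
Time: 7h 10m = 430 min = 430/60 = 43/6 hours
Speed = 293 ÷ (43/6) = 293 × 6 / 43 = 1758/43 ≈ 40.9 km/h


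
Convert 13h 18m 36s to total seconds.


47916 seconds

Hours: 13 × 3600 = 46800
Minutes: 18 × 60 = 1080
Seconds: 36
Total = 46800 + 1080 + 36 = 47916


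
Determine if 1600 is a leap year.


Yes

Rules: divisible by 4 AND (not by 100 OR by 400)
1600 ÷ 4 = 400 exactly → divisible by 4
1600 ÷ 100 = 16 exactly → divisible by 100
1600 ÷ 400 = 4 exactly → divisible by 400
Divisible by 400 → leap year


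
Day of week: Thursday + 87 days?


Sunday

Start: Thursday (index 3)
(3 + 87) mod 7
= 90 mod 7
= 6
Index 6 → Sunday


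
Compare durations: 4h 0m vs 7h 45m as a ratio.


Duration 1: 240 minutes
Duration 2: 465 minutes
Ratio = 240:465
GCD = 15
Simplified = 16:31
As a decimal: 16/31 ≈ 0.52

16:31 (0.52)


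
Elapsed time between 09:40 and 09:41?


0h 1m

End time in minutes: 9×60 + 41 = 581
Start time in minutes: 9×60 + 40 = 580
Difference = 581 - 580 = 1 minutes
= 0 hours 1 minutes


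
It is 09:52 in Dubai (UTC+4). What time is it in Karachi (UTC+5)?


Time difference = UTC+5 - UTC+4 = +1 hours
New hour = (9 + 1) mod 24
= 10 mod 24 = 10
Minutes unchanged → 10:52

10:52


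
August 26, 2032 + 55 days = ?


Start: August 26, 2032
Add 55 days
August 26 → September 1: 31 - 26 + 1 = 6 days (55 - 6 = 49 left)
September 1 → October 1: 30 - 1 + 1 = 30 days (49 - 30 = 19 left)
October 1 + 19 = October 20, 2032

October 20, 2032


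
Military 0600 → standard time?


Hour: 6
6 < 12 → AM

6:00 AM


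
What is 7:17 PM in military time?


19:17

Input: 7:17 PM
PM: 7 + 12 = 19


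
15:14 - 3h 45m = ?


11:29

Start: 914 minutes from midnight
Subtract: 225 minutes
Remaining: 914 - 225 = 689
Hours: 11, Minutes: 29


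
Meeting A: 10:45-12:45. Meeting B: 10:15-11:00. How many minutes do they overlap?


Meeting A: 645-765 (in minutes from midnight)
Meeting B: 615-660
Overlap start = max(645, 615) = 645
Overlap end = min(765, 660) = 660
Overlap = max(0, 660 - 645) = 15 min

15 minutes


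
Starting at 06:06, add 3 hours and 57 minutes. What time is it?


10:03

Start: 366 minutes from midnight
Add: 237 minutes
Total: 603 minutes
Hours: 603 ÷ 60 = 10 remainder 3


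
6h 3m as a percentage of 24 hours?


0.2521 (25.21%)

Total minutes: 6×60 + 3 = 363
Day = 24×60 = 1440 minutes
Fraction = 363/1440 ≈ 0.2521
As a percentage: 363/1440 × 100 ≈ 25.21%


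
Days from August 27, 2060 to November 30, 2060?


95 days

From August 27, 2060 to November 30, 2060
Rest of August 2060: 31 - 27 = 4
Full months: September 30, October 31
Days into November 2060: 30
Total = 4 + 30 + 31 + 30 = 95 days


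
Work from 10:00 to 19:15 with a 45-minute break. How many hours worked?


Total time = (19×60+15) - (10×60+0)
= 1155 - 600 = 555 min
Minus break: 555 - 45 = 510 min
= 8h 30m

8h 30m (510 minutes)


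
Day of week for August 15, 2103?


Wednesday

Zeller's congruence:
q=15, m=8, k=3, j=21
h = (15 + ⌊13×9/5⌋ + 3 + ⌊3/4⌋ + ⌊21/4⌋ - 2×21) mod 7
= (15 + 23 + 3 + 0 + 5 - 42) mod 7
= 4 mod 7 = 4
h=4 → Wednesday


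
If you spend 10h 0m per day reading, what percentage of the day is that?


41.7%

Time: 600 minutes
Day: 1440 minutes
Percentage = (600/1440) × 100 ≈ 41.7%


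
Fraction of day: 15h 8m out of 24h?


Total minutes: 15×60 + 8 = 908
Day = 24×60 = 1440 minutes
Fraction = 908/1440 ≈ 0.6306
As a percentage: 908/1440 × 100 ≈ 63.06%

0.6306 (63.06%)


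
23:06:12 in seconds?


83172 seconds

Hours: 23 × 3600 = 82800
Minutes: 6 × 60 = 360
Seconds: 12
Total = 82800 + 360 + 12 = 83172


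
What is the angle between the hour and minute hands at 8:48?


24.0°

Hour hand = 8×30 + 48×0.5 = 264.0°
Minute hand = 48×6 = 288°
Difference = |264.0 - 288| = 24.0°


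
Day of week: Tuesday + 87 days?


Start: Tuesday (index 1)
(1 + 87) mod 7
= 88 mod 7
= 4
Index 4 → Friday

Friday


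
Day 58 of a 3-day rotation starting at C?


Shift C

Shifts: A, B, C
Start: C (index 2)
Day 58: (2 + 58 - 1) mod 3
= 59 mod 3
= 2
Index 2 → shift C


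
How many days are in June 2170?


30 days

Month: June (month 6)
June has 30 days


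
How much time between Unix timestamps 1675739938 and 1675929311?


Difference = 1675929311 - 1675739938 = 189373 seconds
In hours: 189373 / 3600 ≈ 52.6
In days: 189373 / 86400 ≈ 2.19

189373 seconds (52.6 hours / 2.19 days)


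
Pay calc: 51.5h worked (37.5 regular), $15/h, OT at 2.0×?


$982.50

Regular: 37.5h × $15 = $562.50
Overtime: 51.5 - 37.5 = 14.0h
OT pay: 14.0h × $15 × 2.0 = $420.00
Total = $562.50 + $420.00 = $982.50


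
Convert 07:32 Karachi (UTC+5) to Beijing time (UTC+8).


Time difference = UTC+8 - UTC+5 = +3 hours
New hour = (7 + 3) mod 24
= 10 mod 24 = 10
Minutes unchanged → 10:32

10:32


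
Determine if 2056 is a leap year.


Rules: divisible by 4 AND (not by 100 OR by 400)
2056 ÷ 4 = 514 exactly → divisible by 4
2056 ÷ 100 = 20 remainder 56 → not divisible by 100
Divisible by 4 but not by 100 → leap year

Yes


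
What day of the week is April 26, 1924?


Zeller's congruence:
q=26, m=4, k=24, j=19
h = (26 + ⌊13×5/5⌋ + 24 + ⌊24/4⌋ + ⌊19/4⌋ - 2×19) mod 7
= (26 + 13 + 24 + 6 + 4 - 38) mod 7
= 35 mod 7 = 0
h=0 → Saturday

Saturday


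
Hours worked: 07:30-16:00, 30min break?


8h 0m (480 minutes)

Total time = (16×60+0) - (7×60+30)
= 960 - 450 = 510 min
Minus break: 510 - 30 = 480 min
= 8h 0m


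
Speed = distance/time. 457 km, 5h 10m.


88.5 km/h

Distance: 457 km
Time: 5h 10m = 310 min = 310/60 = 31/6 hours
Speed = 457 ÷ (31/6) = 457 × 6 / 31 = 2742/31 ≈ 88.5 km/h


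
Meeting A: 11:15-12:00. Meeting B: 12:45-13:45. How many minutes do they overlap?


Meeting A: 675-720 (in minutes from midnight)
Meeting B: 765-825
Overlap start = max(675, 765) = 765
Overlap end = min(720, 825) = 720
Overlap = max(0, 720 - 765) = 0 min

0 minutes


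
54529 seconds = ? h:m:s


Hours: 54529 ÷ 3600 = 15 remainder 529
Minutes: 529 ÷ 60 = 8 remainder 49
Seconds: 49

15h 8m 49s


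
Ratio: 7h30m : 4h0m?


Duration 1: 450 minutes
Duration 2: 240 minutes
Ratio = 450:240
GCD = 30
Simplified = 15:8
As a decimal: 15/8 ≈ 1.88

15:8 (1.88)


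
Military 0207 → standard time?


Hour: 2
2 < 12 → AM

2:07 AM


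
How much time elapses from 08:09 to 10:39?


2h 30m

End time in minutes: 10×60 + 39 = 639
Start time in minutes: 8×60 + 9 = 489
Difference = 639 - 489 = 150 minutes
= 2 hours 30 minutes


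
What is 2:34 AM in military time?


02:34

Input: 2:34 AM
AM hour stays: 2


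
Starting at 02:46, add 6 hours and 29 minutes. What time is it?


Start: 166 minutes from midnight
Add: 389 minutes
Total: 555 minutes
Hours: 555 ÷ 60 = 9 remainder 15

09:15


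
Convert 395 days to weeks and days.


Weeks: 395 ÷ 7 = 56 remainder 3

56 weeks 3 days


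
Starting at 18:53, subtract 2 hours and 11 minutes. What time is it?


Start: 1133 minutes from midnight
Subtract: 131 minutes
Remaining: 1133 - 131 = 1002
Hours: 16, Minutes: 42

16:42


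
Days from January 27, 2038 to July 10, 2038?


From January 27, 2038 to July 10, 2038
Rest of January 2038: 31 - 27 = 4
Full months: February 2038 28, March 31, April 30, May 31, June 30
Days into July 2038: 10
Total = 4 + 28 + 31 + 30 + 31 + 30 + 10 = 164 days

164 days


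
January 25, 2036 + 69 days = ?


Start: January 25, 2036
Add 69 days
January 25 → February 1: 31 - 25 + 1 = 7 days (69 - 7 = 62 left)
February 1 → March 1: 29 - 1 + 1 = 29 days (62 - 29 = 33 left)
March 1 → April 1: 31 - 1 + 1 = 31 days (33 - 31 = 2 left)
April 1 + 2 = April 3, 2036

April 3, 2036


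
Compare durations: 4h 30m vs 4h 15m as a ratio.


Duration 1: 270 minutes
Duration 2: 255 minutes
Ratio = 270:255
GCD = 15
Simplified = 18:17
As a decimal: 18/17 ≈ 1.06

18:17 (1.06)


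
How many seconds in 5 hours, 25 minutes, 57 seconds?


Hours: 5 × 3600 = 18000
Minutes: 25 × 60 = 1500
Seconds: 57
Total = 18000 + 1500 + 57 = 19557

19557 seconds


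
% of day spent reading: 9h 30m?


39.6%

Time: 570 minutes
Day: 1440 minutes
Percentage = (570/1440) × 100 ≈ 39.6%


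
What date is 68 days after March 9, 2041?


May 16, 2041

Start: March 9, 2041
Add 68 days
March 9 → April 1: 31 - 9 + 1 = 23 days (68 - 23 = 45 left)
April 1 → May 1: 30 - 1 + 1 = 30 days (45 - 30 = 15 left)
May 1 + 15 = May 16, 2041


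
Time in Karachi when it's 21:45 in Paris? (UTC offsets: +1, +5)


01:45 (next day)

Time difference = UTC+5 - UTC+1 = +4 hours
New hour = (21 + 4) mod 24
= 25 mod 24 = 1
Minutes unchanged → 01:45; 25 ≥ 24 → next day


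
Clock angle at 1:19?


Hour hand = 1×30 + 19×0.5 = 39.5°
Minute hand = 19×6 = 114°
Difference = |39.5 - 114| = 74.5°

74.5°


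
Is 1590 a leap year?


No

Rules: divisible by 4 AND (not by 100 OR by 400)
1590 ÷ 4 = 397 remainder 2 → not divisible by 4
Not divisible by 4 → not a leap year


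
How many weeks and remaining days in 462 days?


66 weeks 0 days

Weeks: 462 ÷ 7 = 66 remainder 0


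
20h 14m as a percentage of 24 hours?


Total minutes: 20×60 + 14 = 1214
Day = 24×60 = 1440 minutes
Fraction = 1214/1440 ≈ 0.8431
As a percentage: 1214/1440 × 100 ≈ 84.31%

0.8431 (84.31%)


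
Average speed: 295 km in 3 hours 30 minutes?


84.3 km/h

Distance: 295 km
Time: 3h 30m = 210 min = 210/60 = 7/2 hours
Speed = 295 ÷ (7/2) = 295 × 2 / 7 = 590/7 ≈ 84.3 km/h


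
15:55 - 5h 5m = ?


Start: 955 minutes from midnight
Subtract: 305 minutes
Remaining: 955 - 305 = 650
Hours: 10, Minutes: 50

10:50


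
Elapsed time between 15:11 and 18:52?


End time in minutes: 18×60 + 52 = 1132
Start time in minutes: 15×60 + 11 = 911
Difference = 1132 - 911 = 221 minutes
= 3 hours 41 minutes

3h 41m


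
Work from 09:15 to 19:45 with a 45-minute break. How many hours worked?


9h 45m (585 minutes)

Total time = (19×60+45) - (9×60+15)
= 1185 - 555 = 630 min
Minus break: 630 - 45 = 585 min
= 9h 45m


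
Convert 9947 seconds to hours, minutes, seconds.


Hours: 9947 ÷ 3600 = 2 remainder 2747
Minutes: 2747 ÷ 60 = 45 remainder 47
Seconds: 47

2h 45m 47s


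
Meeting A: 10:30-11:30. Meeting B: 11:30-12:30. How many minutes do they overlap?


0 minutes

Meeting A: 630-690 (in minutes from midnight)
Meeting B: 690-750
Overlap start = max(630, 690) = 690
Overlap end = min(690, 750) = 690
Overlap = max(0, 690 - 690) = 0 min


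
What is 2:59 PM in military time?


14:59

Input: 2:59 PM
PM: 2 + 12 = 14


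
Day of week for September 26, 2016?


Monday

Zeller's congruence:
q=26, m=9, k=16, j=20
h = (26 + ⌊13×10/5⌋ + 16 + ⌊16/4⌋ + ⌊20/4⌋ - 2×20) mod 7
= (26 + 26 + 16 + 4 + 5 - 40) mod 7
= 37 mod 7 = 2
h=2 → Monday


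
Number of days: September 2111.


30 days

Month: September (month 9)
September has 30 days


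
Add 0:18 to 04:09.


04:27

Start: 249 minutes from midnight
Add: 18 minutes
Total: 267 minutes
Hours: 267 ÷ 60 = 4 remainder 27


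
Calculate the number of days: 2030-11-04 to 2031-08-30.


From November 4, 2030 to August 30, 2031
Rest of November 2030: 30 - 4 = 26
Full months: December 31, January 31, February 2031 28, March 31, April 30, May 31, June 30, July 31
Days into August 2031: 30
Total = 26 + 31 + 31 + 28 + 31 + 30 + 31 + 30 + 31 + 30 = 299 days

299 days


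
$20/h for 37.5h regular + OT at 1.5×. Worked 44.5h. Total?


$960.00

Regular: 37.5h × $20 = $750.00
Overtime: 44.5 - 37.5 = 7.0h
OT pay: 7.0h × $20 × 1.5 = $210.00
Total = $750.00 + $210.00 = $960.00


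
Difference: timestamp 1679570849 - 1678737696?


833153 seconds (231.4 hours / 9.64 days)

Difference = 1679570849 - 1678737696 = 833153 seconds
In hours: 833153 / 3600 ≈ 231.4
In days: 833153 / 86400 ≈ 9.64


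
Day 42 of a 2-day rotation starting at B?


Shift A

Shifts: A, B
Start: B (index 1)
Day 42: (1 + 42 - 1) mod 2
= 42 mod 2
= 0
Index 0 → shift A


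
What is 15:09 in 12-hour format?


3:09 PM

Hour: 15
15 - 12 = 3 → PM


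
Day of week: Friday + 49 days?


Start: Friday (index 4)
(4 + 49) mod 7
= 53 mod 7
= 4
Index 4 → Friday

Friday


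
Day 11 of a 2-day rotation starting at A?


Shifts: A, B
Start: A (index 0)
Day 11: (0 + 11 - 1) mod 2
= 10 mod 2
= 0
Index 0 → shift A

Shift A


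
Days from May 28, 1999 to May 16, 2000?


354 days

From May 28, 1999 to May 16, 2000
Rest of May 1999: 31 - 28 = 3
Full months: June 30, July 31, August 31, September 30, October 31, November 30, December 31, January 31, February 2000 29, March 31, April 30
Days into May 2000: 16
Total = 3 + 30 + 31 + 31 + 30 + 31 + 30 + 31 + 31 + 29 + 31 + 30 + 16 = 354 days


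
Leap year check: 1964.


Rules: divisible by 4 AND (not by 100 OR by 400)
1964 ÷ 4 = 491 exactly → divisible by 4
1964 ÷ 100 = 19 remainder 64 → not divisible by 100
Divisible by 4 but not by 100 → leap year

Yes


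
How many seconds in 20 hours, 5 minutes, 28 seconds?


72328 seconds

Hours: 20 × 3600 = 72000
Minutes: 5 × 60 = 300
Seconds: 28
Total = 72000 + 300 + 28 = 72328


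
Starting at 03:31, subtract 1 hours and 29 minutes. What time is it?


02:02

Start: 211 minutes from midnight
Subtract: 89 minutes
Remaining: 211 - 89 = 122
Hours: 2, Minutes: 2


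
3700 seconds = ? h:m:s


1h 1m 40s

Hours: 3700 ÷ 3600 = 1 remainder 100
Minutes: 100 ÷ 60 = 1 remainder 40
Seconds: 40


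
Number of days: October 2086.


31 days

Month: October (month 10)
October has 31 days


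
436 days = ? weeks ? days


Weeks: 436 ÷ 7 = 62 remainder 2

62 weeks 2 days


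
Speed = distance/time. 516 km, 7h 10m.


72.0 km/h

Distance: 516 km
Time: 7h 10m = 430 min = 430/60 = 43/6 hours
Speed = 516 ÷ (43/6) = 516 × 6 / 43 = 3096/43 = 72.0 km/h


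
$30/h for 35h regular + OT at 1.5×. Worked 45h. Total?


$1500.00

Regular: 35h × $30 = $1050.00
Overtime: 45 - 35 = 10h
OT pay: 10h × $30 × 1.5 = $450.00
Total = $1050.00 + $450.00 = $1500.00


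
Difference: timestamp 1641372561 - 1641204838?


167723 seconds (46.6 hours / 1.94 days)

Difference = 1641372561 - 1641204838 = 167723 seconds
In hours: 167723 / 3600 ≈ 46.6
In days: 167723 / 86400 ≈ 1.94


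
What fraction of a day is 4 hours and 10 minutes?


0.1736 (17.36%)

Total minutes: 4×60 + 10 = 250
Day = 24×60 = 1440 minutes
Fraction = 250/1440 ≈ 0.1736
As a percentage: 250/1440 × 100 ≈ 17.36%


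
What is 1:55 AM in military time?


Input: 1:55 AM
AM hour stays: 1

01:55


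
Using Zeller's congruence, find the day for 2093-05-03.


Zeller's congruence:
q=3, m=5, k=93, j=20
h = (3 + ⌊13×6/5⌋ + 93 + ⌊93/4⌋ + ⌊20/4⌋ - 2×20) mod 7
= (3 + 15 + 93 + 23 + 5 - 40) mod 7
= 99 mod 7 = 1
h=1 → Sunday

Sunday


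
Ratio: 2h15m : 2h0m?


9:8 (1.13)

Duration 1: 135 minutes
Duration 2: 120 minutes
Ratio = 135:120
GCD = 15
Simplified = 9:8
As a decimal: 9/8 ≈ 1.13


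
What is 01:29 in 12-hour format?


1:29 AM

Hour: 1
1 < 12 → AM


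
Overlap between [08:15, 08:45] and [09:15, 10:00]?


0 minutes

Meeting A: 495-525 (in minutes from midnight)
Meeting B: 555-600
Overlap start = max(495, 555) = 555
Overlap end = min(525, 600) = 525
Overlap = max(0, 525 - 555) = 0 min


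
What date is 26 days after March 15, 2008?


April 10, 2008

Start: March 15, 2008
Add 26 days
March 15 → April 1: 31 - 15 + 1 = 17 days (26 - 17 = 9 left)
April 1 + 9 = April 10, 2008


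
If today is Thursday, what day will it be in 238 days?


Start: Thursday (index 3)
(3 + 238) mod 7
= 241 mod 7
= 3
Index 3 → Thursday

Thursday


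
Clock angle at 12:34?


Hour hand (12 ≡ 0 on the dial): 0×30 + 34×0.5 = 17.0°
Minute hand = 34×6 = 204°
Difference = |17.0 - 204| = 187.0°
Since > 180°: 360 - 187.0 = 173.0°

173.0°


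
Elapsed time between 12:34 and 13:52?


End time in minutes: 13×60 + 52 = 832
Start time in minutes: 12×60 + 34 = 754
Difference = 832 - 754 = 78 minutes
= 1 hours 18 minutes

1h 18m


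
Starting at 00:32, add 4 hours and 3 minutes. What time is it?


Start: 32 minutes from midnight
Add: 243 minutes
Total: 275 minutes
Hours: 275 ÷ 60 = 4 remainder 35

04:35


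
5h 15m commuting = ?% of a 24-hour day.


Time: 315 minutes
Day: 1440 minutes
Percentage = (315/1440) × 100 ≈ 21.9%

21.9%


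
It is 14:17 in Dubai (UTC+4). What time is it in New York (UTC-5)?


Time difference = UTC-5 - UTC+4 = -9 hours
New hour = (14 -9) mod 24
= 5 mod 24 = 5
Minutes unchanged → 05:17

05:17


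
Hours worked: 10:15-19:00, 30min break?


Total time = (19×60+0) - (10×60+15)
= 1140 - 615 = 525 min
Minus break: 525 - 30 = 495 min
= 8h 15m

8h 15m (495 minutes)


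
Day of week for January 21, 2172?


Zeller's congruence:
q=21, m=13, k=71, j=21
h = (21 + ⌊13×14/5⌋ + 71 + ⌊71/4⌋ + ⌊21/4⌋ - 2×21) mod 7
= (21 + 36 + 71 + 17 + 5 - 42) mod 7
= 108 mod 7 = 3
h=3 → Tuesday

Tuesday


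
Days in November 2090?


30 days

Month: November (month 11)
November has 30 days


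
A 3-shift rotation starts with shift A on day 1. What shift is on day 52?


Shifts: A, B, C
Start: A (index 0)
Day 52: (0 + 52 - 1) mod 3
= 51 mod 3
= 0
Index 0 → shift A

Shift A


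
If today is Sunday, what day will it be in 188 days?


Saturday

Start: Sunday (index 6)
(6 + 188) mod 7
= 194 mod 7
= 5
Index 5 → Saturday


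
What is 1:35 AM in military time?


01:35

Input: 1:35 AM
AM hour stays: 1


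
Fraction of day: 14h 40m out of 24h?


Total minutes: 14×60 + 40 = 880
Day = 24×60 = 1440 minutes
Fraction = 880/1440 ≈ 0.6111
As a percentage: 880/1440 × 100 ≈ 61.11%

0.6111 (61.11%)


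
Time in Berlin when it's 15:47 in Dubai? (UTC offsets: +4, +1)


Time difference = UTC+1 - UTC+4 = -3 hours
New hour = (15 -3) mod 24
= 12 mod 24 = 12
Minutes unchanged → 12:47

12:47


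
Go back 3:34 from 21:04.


Start: 1264 minutes from midnight
Subtract: 214 minutes
Remaining: 1264 - 214 = 1050
Hours: 17, Minutes: 30

17:30


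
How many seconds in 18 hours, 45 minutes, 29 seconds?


67529 seconds

Hours: 18 × 3600 = 64800
Minutes: 45 × 60 = 2700
Seconds: 29
Total = 64800 + 2700 + 29 = 67529


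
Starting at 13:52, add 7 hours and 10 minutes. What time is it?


Start: 832 minutes from midnight
Add: 430 minutes
Total: 1262 minutes
Hours: 1262 ÷ 60 = 21 remainder 2

21:02


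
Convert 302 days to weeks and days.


Weeks: 302 ÷ 7 = 43 remainder 1

43 weeks 1 days


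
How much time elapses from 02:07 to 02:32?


0h 25m

End time in minutes: 2×60 + 32 = 152
Start time in minutes: 2×60 + 7 = 127
Difference = 152 - 127 = 25 minutes
= 0 hours 25 minutes


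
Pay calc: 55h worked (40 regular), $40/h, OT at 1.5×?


$2500.00

Regular: 40h × $40 = $1600.00
Overtime: 55 - 40 = 15h
OT pay: 15h × $40 × 1.5 = $900.00
Total = $1600.00 + $900.00 = $2500.00


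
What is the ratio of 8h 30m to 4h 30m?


17:9 (1.89)

Duration 1: 510 minutes
Duration 2: 270 minutes
Ratio = 510:270
GCD = 30
Simplified = 17:9
As a decimal: 17/9 ≈ 1.89


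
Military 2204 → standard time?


Hour: 22
22 - 12 = 10 → PM

10:04 PM


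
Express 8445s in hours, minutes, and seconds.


2h 20m 45s

Hours: 8445 ÷ 3600 = 2 remainder 1245
Minutes: 1245 ÷ 60 = 20 remainder 45
Seconds: 45


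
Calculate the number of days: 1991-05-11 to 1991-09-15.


127 days

From May 11, 1991 to September 15, 1991
Rest of May 1991: 31 - 11 = 20
Full months: June 30, July 31, August 31
Days into September 1991: 15
Total = 20 + 30 + 31 + 31 + 15 = 127 days


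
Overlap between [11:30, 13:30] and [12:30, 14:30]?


60 minutes

Meeting A: 690-810 (in minutes from midnight)
Meeting B: 750-870
Overlap start = max(690, 750) = 750
Overlap end = min(810, 870) = 810
Overlap = max(0, 810 - 750) = 60 min


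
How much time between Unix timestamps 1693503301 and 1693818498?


Difference = 1693818498 - 1693503301 = 315197 seconds
In hours: 315197 / 3600 ≈ 87.6
In days: 315197 / 86400 ≈ 3.65

315197 seconds (87.6 hours / 3.65 days)


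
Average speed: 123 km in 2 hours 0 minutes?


Distance: 123 km
Time: 2 hours
Speed = 123 / 2 = 61.5 km/h

61.5 km/h


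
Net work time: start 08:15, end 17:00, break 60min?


7h 45m (465 minutes)

Total time = (17×60+0) - (8×60+15)
= 1020 - 495 = 525 min
Minus break: 525 - 60 = 465 min
= 7h 45m


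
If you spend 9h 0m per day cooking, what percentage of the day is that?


Time: 540 minutes
Day: 1440 minutes
Percentage = (540/1440) × 100 = 37.5%

37.5%


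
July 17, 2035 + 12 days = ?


July 29, 2035

Start: July 17, 2035
Add 12 days
July 17 + 12 = July 29, 2035


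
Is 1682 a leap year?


Rules: divisible by 4 AND (not by 100 OR by 400)
1682 ÷ 4 = 420 remainder 2 → not divisible by 4
Not divisible by 4 → not a leap year

No


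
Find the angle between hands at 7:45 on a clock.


Hour hand = 7×30 + 45×0.5 = 232.5°
Minute hand = 45×6 = 270°
Difference = |232.5 - 270| = 37.5°

37.5°


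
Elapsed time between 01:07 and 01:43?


End time in minutes: 1×60 + 43 = 103
Start time in minutes: 1×60 + 7 = 67
Difference = 103 - 67 = 36 minutes
= 0 hours 36 minutes

0h 36m


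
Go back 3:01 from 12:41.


09:40

Start: 761 minutes from midnight
Subtract: 181 minutes
Remaining: 761 - 181 = 580
Hours: 9, Minutes: 40


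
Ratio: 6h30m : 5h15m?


26:21 (1.24)

Duration 1: 390 minutes
Duration 2: 315 minutes
Ratio = 390:315
GCD = 15
Simplified = 26:21
As a decimal: 26/21 ≈ 1.24


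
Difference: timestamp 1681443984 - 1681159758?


284226 seconds (79.0 hours / 3.29 days)

Difference = 1681443984 - 1681159758 = 284226 seconds
In hours: 284226 / 3600 ≈ 79.0
In days: 284226 / 86400 ≈ 3.29


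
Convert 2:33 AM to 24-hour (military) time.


Input: 2:33 AM
AM hour stays: 2

02:33


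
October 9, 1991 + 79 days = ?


Start: October 9, 1991
Add 79 days
October 9 → November 1: 31 - 9 + 1 = 23 days (79 - 23 = 56 left)
November 1 → December 1: 30 - 1 + 1 = 30 days (56 - 30 = 26 left)
December 1 + 26 = December 27, 1991

December 27, 1991


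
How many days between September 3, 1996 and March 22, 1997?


200 days

From September 3, 1996 to March 22, 1997
Rest of September 1996: 30 - 3 = 27
Full months: October 31, November 30, December 31, January 31, February 1997 28
Days into March 1997: 22
Total = 27 + 31 + 30 + 31 + 31 + 28 + 22 = 200 days


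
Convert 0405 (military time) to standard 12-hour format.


Hour: 4
4 < 12 → AM

4:05 AM


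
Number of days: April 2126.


30 days

Month: April (month 4)
April has 30 days


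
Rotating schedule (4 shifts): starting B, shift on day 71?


Shift D

Shifts: A, B, C, D
Start: B (index 1)
Day 71: (1 + 71 - 1) mod 4
= 71 mod 4
= 3
Index 3 → shift D


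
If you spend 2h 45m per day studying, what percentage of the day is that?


Time: 165 minutes
Day: 1440 minutes
Percentage = (165/1440) × 100 ≈ 11.5%

11.5%


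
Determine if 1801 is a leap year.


No

Rules: divisible by 4 AND (not by 100 OR by 400)
1801 ÷ 4 = 450 remainder 1 → not divisible by 4
Not divisible by 4 → not a leap year


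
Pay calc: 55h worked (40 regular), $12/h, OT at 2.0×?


$840.00

Regular: 40h × $12 = $480.00
Overtime: 55 - 40 = 15h
OT pay: 15h × $12 × 2.0 = $360.00
Total = $480.00 + $360.00 = $840.00


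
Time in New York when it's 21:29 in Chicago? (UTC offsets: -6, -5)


Time difference = UTC-5 - UTC-6 = +1 hours
New hour = (21 + 1) mod 24
= 22 mod 24 = 22
Minutes unchanged → 22:29

22:29


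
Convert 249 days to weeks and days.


35 weeks 4 days

Weeks: 249 ÷ 7 = 35 remainder 4


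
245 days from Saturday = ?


Start: Saturday (index 5)
(5 + 245) mod 7
= 250 mod 7
= 5
Index 5 → Saturday

Saturday


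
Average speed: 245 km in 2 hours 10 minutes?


Distance: 245 km
Time: 2h 10m = 130 min = 130/60 = 13/6 hours
Speed = 245 ÷ (13/6) = 245 × 6 / 13 = 1470/13 ≈ 113.1 km/h

113.1 km/h


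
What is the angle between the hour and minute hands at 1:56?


Hour hand = 1×30 + 56×0.5 = 58.0°
Minute hand = 56×6 = 336°
Difference = |58.0 - 336| = 278.0°
Since > 180°: 360 - 278.0 = 82.0°

82.0°


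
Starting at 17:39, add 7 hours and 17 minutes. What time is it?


00:56 (next day)

Start: 1059 minutes from midnight
Add: 437 minutes
Total: 1496 minutes
Hours: 1496 ÷ 60 = 24 remainder 56
24 ≥ 24 → 24 - 24 = 0 (next day)


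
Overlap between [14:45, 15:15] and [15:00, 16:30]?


Meeting A: 885-915 (in minutes from midnight)
Meeting B: 900-990
Overlap start = max(885, 900) = 900
Overlap end = min(915, 990) = 915
Overlap = max(0, 915 - 900) = 15 min

15 minutes


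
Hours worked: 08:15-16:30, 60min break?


7h 15m (435 minutes)

Total time = (16×60+30) - (8×60+15)
= 990 - 495 = 495 min
Minus break: 495 - 60 = 435 min
= 7h 15m


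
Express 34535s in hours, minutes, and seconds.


9h 35m 35s

Hours: 34535 ÷ 3600 = 9 remainder 2135
Minutes: 2135 ÷ 60 = 35 remainder 35
Seconds: 35


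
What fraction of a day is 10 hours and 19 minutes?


0.4299 (42.99%)

Total minutes: 10×60 + 19 = 619
Day = 24×60 = 1440 minutes
Fraction = 619/1440 ≈ 0.4299
As a percentage: 619/1440 × 100 ≈ 42.99%


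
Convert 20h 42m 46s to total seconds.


74566 seconds

Hours: 20 × 3600 = 72000
Minutes: 42 × 60 = 2520
Seconds: 46
Total = 72000 + 2520 + 46 = 74566


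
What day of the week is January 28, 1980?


Monday

Zeller's congruence:
q=28, m=13, k=79, j=19
h = (28 + ⌊13×14/5⌋ + 79 + ⌊79/4⌋ + ⌊19/4⌋ - 2×19) mod 7
= (28 + 36 + 79 + 19 + 4 - 38) mod 7
= 128 mod 7 = 2
h=2 → Monday


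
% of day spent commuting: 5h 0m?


Time: 300 minutes
Day: 1440 minutes
Percentage = (300/1440) × 100 ≈ 20.8%

20.8%


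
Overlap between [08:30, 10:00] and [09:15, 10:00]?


45 minutes

Meeting A: 510-600 (in minutes from midnight)
Meeting B: 555-600
Overlap start = max(510, 555) = 555
Overlap end = min(600, 600) = 600
Overlap = max(0, 600 - 555) = 45 min


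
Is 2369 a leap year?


Rules: divisible by 4 AND (not by 100 OR by 400)
2369 ÷ 4 = 592 remainder 1 → not divisible by 4
Not divisible by 4 → not a leap year

No


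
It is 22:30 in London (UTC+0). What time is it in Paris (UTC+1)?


23:30

Time difference = UTC+1 - UTC+0 = +1 hours
New hour = (22 + 1) mod 24
= 23 mod 24 = 23
Minutes unchanged → 23:30


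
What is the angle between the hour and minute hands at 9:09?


Hour hand = 9×30 + 9×0.5 = 274.5°
Minute hand = 9×6 = 54°
Difference = |274.5 - 54| = 220.5°
Since > 180°: 360 - 220.5 = 139.5°

139.5°


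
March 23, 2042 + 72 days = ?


June 3, 2042

Start: March 23, 2042
Add 72 days
March 23 → April 1: 31 - 23 + 1 = 9 days (72 - 9 = 63 left)
April 1 → May 1: 30 - 1 + 1 = 30 days (63 - 30 = 33 left)
May 1 → June 1: 31 - 1 + 1 = 31 days (33 - 31 = 2 left)
June 1 + 2 = June 3, 2042


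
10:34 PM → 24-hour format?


22:34

Input: 10:34 PM
PM: 10 + 12 = 22


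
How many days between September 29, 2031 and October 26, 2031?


From September 29, 2031 to October 26, 2031
Rest of September 2031: 30 - 29 = 1
Days into October 2031: 26
Total = 1 + 26 = 27 days

27 days


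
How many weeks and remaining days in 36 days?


5 weeks 1 days

Weeks: 36 ÷ 7 = 5 remainder 1


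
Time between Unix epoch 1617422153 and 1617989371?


567218 seconds (157.6 hours / 6.57 days)

Difference = 1617989371 - 1617422153 = 567218 seconds
In hours: 567218 / 3600 ≈ 157.6
In days: 567218 / 86400 ≈ 6.57


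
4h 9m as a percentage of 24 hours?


0.1729 (17.29%)

Total minutes: 4×60 + 9 = 249
Day = 24×60 = 1440 minutes
Fraction = 249/1440 ≈ 0.1729
As a percentage: 249/1440 × 100 ≈ 17.29%


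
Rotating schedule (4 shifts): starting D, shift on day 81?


Shifts: A, B, C, D
Start: D (index 3)
Day 81: (3 + 81 - 1) mod 4
= 83 mod 4
= 3
Index 3 → shift D

Shift D


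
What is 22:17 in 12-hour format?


10:17 PM

Hour: 22
22 - 12 = 10 → PM


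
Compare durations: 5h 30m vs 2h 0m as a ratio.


Duration 1: 330 minutes
Duration 2: 120 minutes
Ratio = 330:120
GCD = 30
Simplified = 11:4
As a decimal: 11/4 = 2.75

11:4 (2.75)


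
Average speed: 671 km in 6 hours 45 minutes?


99.4 km/h

Distance: 671 km
Time: 6h 45m = 405 min = 405/60 = 27/4 hours
Speed = 671 ÷ (27/4) = 671 × 4 / 27 = 2684/27 ≈ 99.4 km/h


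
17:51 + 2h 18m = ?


20:09

Start: 1071 minutes from midnight
Add: 138 minutes
Total: 1209 minutes
Hours: 1209 ÷ 60 = 20 remainder 9


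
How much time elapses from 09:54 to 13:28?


3h 34m

End time in minutes: 13×60 + 28 = 808
Start time in minutes: 9×60 + 54 = 594
Difference = 808 - 594 = 214 minutes
= 3 hours 34 minutes


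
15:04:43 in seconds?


54283 seconds

Hours: 15 × 3600 = 54000
Minutes: 4 × 60 = 240
Seconds: 43
Total = 54000 + 240 + 43 = 54283


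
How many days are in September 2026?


Month: September (month 9)
September has 30 days

30 days


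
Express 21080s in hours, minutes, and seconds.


5h 51m 20s

Hours: 21080 ÷ 3600 = 5 remainder 3080
Minutes: 3080 ÷ 60 = 51 remainder 20
Seconds: 20


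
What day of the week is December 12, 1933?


Tuesday

Zeller's congruence:
q=12, m=12, k=33, j=19
h = (12 + ⌊13×13/5⌋ + 33 + ⌊33/4⌋ + ⌊19/4⌋ - 2×19) mod 7
= (12 + 33 + 33 + 8 + 4 - 38) mod 7
= 52 mod 7 = 3
h=3 → Tuesday


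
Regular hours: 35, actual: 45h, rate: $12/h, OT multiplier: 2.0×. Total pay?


Regular: 35h × $12 = $420.00
Overtime: 45 - 35 = 10h
OT pay: 10h × $12 × 2.0 = $240.00
Total = $420.00 + $240.00 = $660.00

$660.00


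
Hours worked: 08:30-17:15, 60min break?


7h 45m (465 minutes)

Total time = (17×60+15) - (8×60+30)
= 1035 - 510 = 525 min
Minus break: 525 - 60 = 465 min
= 7h 45m


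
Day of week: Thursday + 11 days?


Start: Thursday (index 3)
(3 + 11) mod 7
= 14 mod 7
= 0
Index 0 → Monday

Monday


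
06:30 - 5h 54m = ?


Start: 390 minutes from midnight
Subtract: 354 minutes
Remaining: 390 - 354 = 36
Hours: 0, Minutes: 36

00:36


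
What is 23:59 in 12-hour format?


Hour: 23
23 - 12 = 11 → PM

11:59 PM


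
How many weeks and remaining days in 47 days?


6 weeks 5 days

Weeks: 47 ÷ 7 = 6 remainder 5


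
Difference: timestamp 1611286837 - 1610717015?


Difference = 1611286837 - 1610717015 = 569822 seconds
In hours: 569822 / 3600 ≈ 158.3
In days: 569822 / 86400 ≈ 6.60

569822 seconds (158.3 hours / 6.60 days)


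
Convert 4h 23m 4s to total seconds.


Hours: 4 × 3600 = 14400
Minutes: 23 × 60 = 1380
Seconds: 4
Total = 14400 + 1380 + 4 = 15784

15784 seconds


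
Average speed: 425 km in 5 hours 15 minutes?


Distance: 425 km
Time: 5h 15m = 315 min = 315/60 = 21/4 hours
Speed = 425 ÷ (21/4) = 425 × 4 / 21 = 1700/21 ≈ 81.0 km/h

81.0 km/h


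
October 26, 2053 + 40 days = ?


December 5, 2053

Start: October 26, 2053
Add 40 days
October 26 → November 1: 31 - 26 + 1 = 6 days (40 - 6 = 34 left)
November 1 → December 1: 30 - 1 + 1 = 30 days (34 - 30 = 4 left)
December 1 + 4 = December 5, 2053


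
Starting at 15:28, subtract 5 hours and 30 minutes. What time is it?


Start: 928 minutes from midnight
Subtract: 330 minutes
Remaining: 928 - 330 = 598
Hours: 9, Minutes: 58

09:58


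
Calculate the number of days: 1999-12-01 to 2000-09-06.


From December 1, 1999 to September 6, 2000
Rest of December 1999: 31 - 1 = 30
Full months: January 31, February 2000 29, March 31, April 30, May 31, June 30, July 31, August 31
Days into September 2000: 6
Total = 30 + 31 + 29 + 31 + 30 + 31 + 30 + 31 + 31 + 6 = 280 days

280 days


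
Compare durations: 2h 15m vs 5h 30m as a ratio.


Duration 1: 135 minutes
Duration 2: 330 minutes
Ratio = 135:330
GCD = 15
Simplified = 9:22
As a decimal: 9/22 ≈ 0.41

9:22 (0.41)


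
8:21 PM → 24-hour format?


Input: 8:21 PM
PM: 8 + 12 = 20

20:21


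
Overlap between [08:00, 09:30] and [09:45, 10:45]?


0 minutes

Meeting A: 480-570 (in minutes from midnight)
Meeting B: 585-645
Overlap start = max(480, 585) = 585
Overlap end = min(570, 645) = 570
Overlap = max(0, 570 - 585) = 0 min


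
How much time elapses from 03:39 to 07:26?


End time in minutes: 7×60 + 26 = 446
Start time in minutes: 3×60 + 39 = 219
Difference = 446 - 219 = 227 minutes
= 3 hours 47 minutes

3h 47m


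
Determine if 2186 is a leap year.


Rules: divisible by 4 AND (not by 100 OR by 400)
2186 ÷ 4 = 546 remainder 2 → not divisible by 4
Not divisible by 4 → not a leap year

No


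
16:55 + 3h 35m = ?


Start: 1015 minutes from midnight
Add: 215 minutes
Total: 1230 minutes
Hours: 1230 ÷ 60 = 20 remainder 30

20:30


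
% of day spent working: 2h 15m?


Time: 135 minutes
Day: 1440 minutes
Percentage = (135/1440) × 100 ≈ 9.4%

9.4%


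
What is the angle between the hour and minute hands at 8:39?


Hour hand = 8×30 + 39×0.5 = 259.5°
Minute hand = 39×6 = 234°
Difference = |259.5 - 234| = 25.5°

25.5°


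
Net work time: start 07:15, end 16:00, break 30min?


Total time = (16×60+0) - (7×60+15)
= 960 - 435 = 525 min
Minus break: 525 - 30 = 495 min
= 8h 15m

8h 15m (495 minutes)


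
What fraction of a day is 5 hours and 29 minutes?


0.2285 (22.85%)

Total minutes: 5×60 + 29 = 329
Day = 24×60 = 1440 minutes
Fraction = 329/1440 ≈ 0.2285
As a percentage: 329/1440 × 100 ≈ 22.85%


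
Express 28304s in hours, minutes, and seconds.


7h 51m 44s

Hours: 28304 ÷ 3600 = 7 remainder 3104
Minutes: 3104 ÷ 60 = 51 remainder 44
Seconds: 44


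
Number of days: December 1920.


31 days

Month: December (month 12)
December has 31 days


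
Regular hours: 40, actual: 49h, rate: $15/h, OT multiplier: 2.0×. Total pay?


Regular: 40h × $15 = $600.00
Overtime: 49 - 40 = 9h
OT pay: 9h × $15 × 2.0 = $270.00
Total = $600.00 + $270.00 = $870.00

$870.00


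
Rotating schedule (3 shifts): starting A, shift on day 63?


Shifts: A, B, C
Start: A (index 0)
Day 63: (0 + 63 - 1) mod 3
= 62 mod 3
= 2
Index 2 → shift C

Shift C


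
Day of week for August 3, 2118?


Wednesday

Zeller's congruence:
q=3, m=8, k=18, j=21
h = (3 + ⌊13×9/5⌋ + 18 + ⌊18/4⌋ + ⌊21/4⌋ - 2×21) mod 7
= (3 + 23 + 18 + 4 + 5 - 42) mod 7
= 11 mod 7 = 4
h=4 → Wednesday


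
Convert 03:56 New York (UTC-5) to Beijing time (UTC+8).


16:56

Time difference = UTC+8 - UTC-5 = +13 hours
New hour = (3 + 13) mod 24
= 16 mod 24 = 16
Minutes unchanged → 16:56


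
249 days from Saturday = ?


Wednesday

Start: Saturday (index 5)
(5 + 249) mod 7
= 254 mod 7
= 2
Index 2 → Wednesday


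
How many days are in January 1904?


Month: January (month 1)
January has 31 days

31 days


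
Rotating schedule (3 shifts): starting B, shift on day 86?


Shifts: A, B, C
Start: B (index 1)
Day 86: (1 + 86 - 1) mod 3
= 86 mod 3
= 2
Index 2 → shift C

Shift C


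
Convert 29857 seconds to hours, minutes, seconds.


Hours: 29857 ÷ 3600 = 8 remainder 1057
Minutes: 1057 ÷ 60 = 17 remainder 37
Seconds: 37

8h 17m 37s


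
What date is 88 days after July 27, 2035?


Start: July 27, 2035
Add 88 days
July 27 → August 1: 31 - 27 + 1 = 5 days (88 - 5 = 83 left)
August 1 → September 1: 31 - 1 + 1 = 31 days (83 - 31 = 52 left)
September 1 → October 1: 30 - 1 + 1 = 30 days (52 - 30 = 22 left)
October 1 + 22 = October 23, 2035

October 23, 2035


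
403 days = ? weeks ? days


57 weeks 4 days

Weeks: 403 ÷ 7 = 57 remainder 4


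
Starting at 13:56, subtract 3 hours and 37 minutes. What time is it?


10:19

Start: 836 minutes from midnight
Subtract: 217 minutes
Remaining: 836 - 217 = 619
Hours: 10, Minutes: 19


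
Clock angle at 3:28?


Hour hand = 3×30 + 28×0.5 = 104.0°
Minute hand = 28×6 = 168°
Difference = |104.0 - 168| = 64.0°

64.0°


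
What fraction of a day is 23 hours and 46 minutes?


Total minutes: 23×60 + 46 = 1426
Day = 24×60 = 1440 minutes
Fraction = 1426/1440 ≈ 0.9903
As a percentage: 1426/1440 × 100 ≈ 99.03%

0.9903 (99.03%)


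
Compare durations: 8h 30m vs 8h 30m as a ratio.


1:1 (1.00)

Duration 1: 510 minutes
Duration 2: 510 minutes
Ratio = 510:510
GCD = 510
Simplified = 1:1
As a decimal: 1/1 = 1.00


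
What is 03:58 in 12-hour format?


3:58 AM

Hour: 3
3 < 12 → AM


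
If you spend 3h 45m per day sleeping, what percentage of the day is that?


Time: 225 minutes
Day: 1440 minutes
Percentage = (225/1440) × 100 ≈ 15.6%

15.6%
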